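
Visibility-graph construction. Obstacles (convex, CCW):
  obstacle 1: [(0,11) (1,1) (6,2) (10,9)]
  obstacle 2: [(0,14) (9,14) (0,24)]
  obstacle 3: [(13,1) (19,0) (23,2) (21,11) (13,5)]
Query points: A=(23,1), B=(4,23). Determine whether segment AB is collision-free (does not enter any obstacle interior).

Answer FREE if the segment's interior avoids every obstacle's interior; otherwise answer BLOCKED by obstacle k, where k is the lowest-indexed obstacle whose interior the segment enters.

Obstacle 1 [(0,11) (1,1) (6,2) (10,9)]:
  edge (0,11)–(1,1): clear
  edge (1,1)–(6,2): clear
  edge (6,2)–(10,9): clear
  edge (10,9)–(0,11): clear
  midpoint (27/2,12) outside
  → clear
Obstacle 2 [(0,14) (9,14) (0,24)]:
  edge (0,14)–(9,14): clear
  edge (9,14)–(0,24): clear
  edge (0,24)–(0,14): clear
  midpoint (27/2,12) outside
  → clear
Obstacle 3 [(13,1) (19,0) (23,2) (21,11) (13,5)]:
  edge (13,1)–(19,0): clear
  edge (19,0)–(23,2): crosses AB
  edge (23,2)–(21,11): clear
  edge (21,11)–(13,5): crosses AB
  edge (13,5)–(13,1): clear
  → BLOCKED

BLOCKED by obstacle 3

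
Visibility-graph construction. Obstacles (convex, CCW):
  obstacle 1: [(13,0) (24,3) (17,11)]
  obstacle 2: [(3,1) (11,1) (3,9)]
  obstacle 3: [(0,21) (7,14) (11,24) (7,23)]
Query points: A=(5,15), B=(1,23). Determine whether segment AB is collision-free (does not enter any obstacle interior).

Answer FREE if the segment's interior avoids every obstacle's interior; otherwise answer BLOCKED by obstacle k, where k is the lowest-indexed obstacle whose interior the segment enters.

BLOCKED by obstacle 3

Obstacle 1 [(13,0) (24,3) (17,11)]:
  edge (13,0)–(24,3): clear
  edge (24,3)–(17,11): clear
  edge (17,11)–(13,0): clear
  midpoint (3,19) outside
  → clear
Obstacle 2 [(3,1) (11,1) (3,9)]:
  edge (3,1)–(11,1): clear
  edge (11,1)–(3,9): clear
  edge (3,9)–(3,1): clear
  midpoint (3,19) outside
  → clear
Obstacle 3 [(0,21) (7,14) (11,24) (7,23)]:
  edge (0,21)–(7,14): crosses AB
  edge (7,14)–(11,24): clear
  edge (11,24)–(7,23): clear
  edge (7,23)–(0,21): crosses AB
  → BLOCKED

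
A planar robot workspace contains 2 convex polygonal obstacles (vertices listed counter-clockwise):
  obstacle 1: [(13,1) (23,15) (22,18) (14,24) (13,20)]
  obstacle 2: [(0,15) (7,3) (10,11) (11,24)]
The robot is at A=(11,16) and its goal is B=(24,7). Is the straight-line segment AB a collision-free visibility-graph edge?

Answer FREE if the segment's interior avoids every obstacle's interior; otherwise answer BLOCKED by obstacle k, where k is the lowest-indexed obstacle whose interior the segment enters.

BLOCKED by obstacle 1

Obstacle 1 [(13,1) (23,15) (22,18) (14,24) (13,20)]:
  edge (13,1)–(23,15): crosses AB
  edge (23,15)–(22,18): clear
  edge (22,18)–(14,24): clear
  edge (14,24)–(13,20): clear
  edge (13,20)–(13,1): crosses AB
  → BLOCKED
Obstacle 2 [(0,15) (7,3) (10,11) (11,24)]:
  edge (0,15)–(7,3): clear
  edge (7,3)–(10,11): clear
  edge (10,11)–(11,24): clear
  edge (11,24)–(0,15): clear
  midpoint (35/2,23/2) outside
  → clear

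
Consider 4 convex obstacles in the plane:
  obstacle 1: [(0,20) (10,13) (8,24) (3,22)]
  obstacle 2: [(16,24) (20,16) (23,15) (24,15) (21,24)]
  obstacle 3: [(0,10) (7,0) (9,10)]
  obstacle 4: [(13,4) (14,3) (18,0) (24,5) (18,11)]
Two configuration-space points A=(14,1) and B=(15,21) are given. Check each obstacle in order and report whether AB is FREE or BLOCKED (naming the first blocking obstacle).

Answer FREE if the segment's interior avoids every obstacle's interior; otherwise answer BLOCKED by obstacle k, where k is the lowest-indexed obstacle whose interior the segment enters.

BLOCKED by obstacle 4

Obstacle 1 [(0,20) (10,13) (8,24) (3,22)]:
  edge (0,20)–(10,13): clear
  edge (10,13)–(8,24): clear
  edge (8,24)–(3,22): clear
  edge (3,22)–(0,20): clear
  midpoint (29/2,11) outside
  → clear
Obstacle 2 [(16,24) (20,16) (23,15) (24,15) (21,24)]:
  edge (16,24)–(20,16): clear
  edge (20,16)–(23,15): clear
  edge (23,15)–(24,15): clear
  edge (24,15)–(21,24): clear
  edge (21,24)–(16,24): clear
  midpoint (29/2,11) outside
  → clear
Obstacle 3 [(0,10) (7,0) (9,10)]:
  edge (0,10)–(7,0): clear
  edge (7,0)–(9,10): clear
  edge (9,10)–(0,10): clear
  midpoint (29/2,11) outside
  → clear
Obstacle 4 [(13,4) (14,3) (18,0) (24,5) (18,11)]:
  edge (13,4)–(14,3): clear
  edge (14,3)–(18,0): crosses AB
  edge (18,0)–(24,5): clear
  edge (24,5)–(18,11): clear
  edge (18,11)–(13,4): crosses AB
  → BLOCKED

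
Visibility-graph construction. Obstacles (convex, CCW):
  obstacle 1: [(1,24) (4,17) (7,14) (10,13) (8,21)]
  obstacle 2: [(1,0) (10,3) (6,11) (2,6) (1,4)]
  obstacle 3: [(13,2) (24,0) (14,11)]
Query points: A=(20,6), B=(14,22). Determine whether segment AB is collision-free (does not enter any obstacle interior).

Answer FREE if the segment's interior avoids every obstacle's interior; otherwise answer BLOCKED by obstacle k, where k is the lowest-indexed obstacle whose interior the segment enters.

Obstacle 1 [(1,24) (4,17) (7,14) (10,13) (8,21)]:
  edge (1,24)–(4,17): clear
  edge (4,17)–(7,14): clear
  edge (7,14)–(10,13): clear
  edge (10,13)–(8,21): clear
  edge (8,21)–(1,24): clear
  midpoint (17,14) outside
  → clear
Obstacle 2 [(1,0) (10,3) (6,11) (2,6) (1,4)]:
  edge (1,0)–(10,3): clear
  edge (10,3)–(6,11): clear
  edge (6,11)–(2,6): clear
  edge (2,6)–(1,4): clear
  edge (1,4)–(1,0): clear
  midpoint (17,14) outside
  → clear
Obstacle 3 [(13,2) (24,0) (14,11)]:
  edge (13,2)–(24,0): clear
  edge (24,0)–(14,11): clear
  edge (14,11)–(13,2): clear
  midpoint (17,14) outside
  → clear

FREE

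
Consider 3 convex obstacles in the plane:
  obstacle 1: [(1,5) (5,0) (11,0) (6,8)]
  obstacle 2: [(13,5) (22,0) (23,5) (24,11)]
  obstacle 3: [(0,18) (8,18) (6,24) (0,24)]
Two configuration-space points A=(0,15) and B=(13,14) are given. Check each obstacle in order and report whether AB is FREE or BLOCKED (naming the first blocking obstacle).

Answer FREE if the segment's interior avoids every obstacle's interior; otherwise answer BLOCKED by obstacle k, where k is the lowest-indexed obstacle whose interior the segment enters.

Obstacle 1 [(1,5) (5,0) (11,0) (6,8)]:
  edge (1,5)–(5,0): clear
  edge (5,0)–(11,0): clear
  edge (11,0)–(6,8): clear
  edge (6,8)–(1,5): clear
  midpoint (13/2,29/2) outside
  → clear
Obstacle 2 [(13,5) (22,0) (23,5) (24,11)]:
  edge (13,5)–(22,0): clear
  edge (22,0)–(23,5): clear
  edge (23,5)–(24,11): clear
  edge (24,11)–(13,5): clear
  midpoint (13/2,29/2) outside
  → clear
Obstacle 3 [(0,18) (8,18) (6,24) (0,24)]:
  edge (0,18)–(8,18): clear
  edge (8,18)–(6,24): clear
  edge (6,24)–(0,24): clear
  edge (0,24)–(0,18): clear
  midpoint (13/2,29/2) outside
  → clear

FREE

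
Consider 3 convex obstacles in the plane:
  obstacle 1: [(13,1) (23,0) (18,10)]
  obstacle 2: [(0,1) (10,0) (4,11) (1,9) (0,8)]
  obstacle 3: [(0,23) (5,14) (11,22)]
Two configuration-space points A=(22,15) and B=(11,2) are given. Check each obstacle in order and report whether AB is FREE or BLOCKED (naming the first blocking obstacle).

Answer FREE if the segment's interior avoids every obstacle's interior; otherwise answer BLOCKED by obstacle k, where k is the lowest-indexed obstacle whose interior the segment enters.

FREE

Obstacle 1 [(13,1) (23,0) (18,10)]:
  edge (13,1)–(23,0): clear
  edge (23,0)–(18,10): clear
  edge (18,10)–(13,1): clear
  midpoint (33/2,17/2) outside
  → clear
Obstacle 2 [(0,1) (10,0) (4,11) (1,9) (0,8)]:
  edge (0,1)–(10,0): clear
  edge (10,0)–(4,11): clear
  edge (4,11)–(1,9): clear
  edge (1,9)–(0,8): clear
  edge (0,8)–(0,1): clear
  midpoint (33/2,17/2) outside
  → clear
Obstacle 3 [(0,23) (5,14) (11,22)]:
  edge (0,23)–(5,14): clear
  edge (5,14)–(11,22): clear
  edge (11,22)–(0,23): clear
  midpoint (33/2,17/2) outside
  → clear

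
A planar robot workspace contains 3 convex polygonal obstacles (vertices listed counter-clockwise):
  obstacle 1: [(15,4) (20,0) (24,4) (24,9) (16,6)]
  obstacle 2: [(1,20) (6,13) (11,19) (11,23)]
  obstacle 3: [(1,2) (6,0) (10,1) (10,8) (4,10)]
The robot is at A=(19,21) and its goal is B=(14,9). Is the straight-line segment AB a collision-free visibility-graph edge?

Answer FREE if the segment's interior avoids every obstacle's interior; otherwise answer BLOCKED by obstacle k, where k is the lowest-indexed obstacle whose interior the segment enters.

Obstacle 1 [(15,4) (20,0) (24,4) (24,9) (16,6)]:
  edge (15,4)–(20,0): clear
  edge (20,0)–(24,4): clear
  edge (24,4)–(24,9): clear
  edge (24,9)–(16,6): clear
  edge (16,6)–(15,4): clear
  midpoint (33/2,15) outside
  → clear
Obstacle 2 [(1,20) (6,13) (11,19) (11,23)]:
  edge (1,20)–(6,13): clear
  edge (6,13)–(11,19): clear
  edge (11,19)–(11,23): clear
  edge (11,23)–(1,20): clear
  midpoint (33/2,15) outside
  → clear
Obstacle 3 [(1,2) (6,0) (10,1) (10,8) (4,10)]:
  edge (1,2)–(6,0): clear
  edge (6,0)–(10,1): clear
  edge (10,1)–(10,8): clear
  edge (10,8)–(4,10): clear
  edge (4,10)–(1,2): clear
  midpoint (33/2,15) outside
  → clear

FREE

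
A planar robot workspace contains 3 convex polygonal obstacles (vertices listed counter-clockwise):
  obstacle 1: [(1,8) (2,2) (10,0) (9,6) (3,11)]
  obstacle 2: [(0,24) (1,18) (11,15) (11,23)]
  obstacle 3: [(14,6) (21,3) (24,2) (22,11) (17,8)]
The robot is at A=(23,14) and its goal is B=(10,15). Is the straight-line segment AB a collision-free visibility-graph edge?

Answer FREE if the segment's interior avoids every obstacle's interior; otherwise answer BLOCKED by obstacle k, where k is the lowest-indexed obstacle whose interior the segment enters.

FREE

Obstacle 1 [(1,8) (2,2) (10,0) (9,6) (3,11)]:
  edge (1,8)–(2,2): clear
  edge (2,2)–(10,0): clear
  edge (10,0)–(9,6): clear
  edge (9,6)–(3,11): clear
  edge (3,11)–(1,8): clear
  midpoint (33/2,29/2) outside
  → clear
Obstacle 2 [(0,24) (1,18) (11,15) (11,23)]:
  edge (0,24)–(1,18): clear
  edge (1,18)–(11,15): clear
  edge (11,15)–(11,23): clear
  edge (11,23)–(0,24): clear
  midpoint (33/2,29/2) outside
  → clear
Obstacle 3 [(14,6) (21,3) (24,2) (22,11) (17,8)]:
  edge (14,6)–(21,3): clear
  edge (21,3)–(24,2): clear
  edge (24,2)–(22,11): clear
  edge (22,11)–(17,8): clear
  edge (17,8)–(14,6): clear
  midpoint (33/2,29/2) outside
  → clear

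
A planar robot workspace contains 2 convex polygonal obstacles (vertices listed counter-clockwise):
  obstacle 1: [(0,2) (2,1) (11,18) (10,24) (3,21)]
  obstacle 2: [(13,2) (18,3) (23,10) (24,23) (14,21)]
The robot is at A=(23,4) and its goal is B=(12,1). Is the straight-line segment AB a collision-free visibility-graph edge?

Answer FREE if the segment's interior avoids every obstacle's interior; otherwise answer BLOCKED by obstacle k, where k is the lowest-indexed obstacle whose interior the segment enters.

FREE

Obstacle 1 [(0,2) (2,1) (11,18) (10,24) (3,21)]:
  edge (0,2)–(2,1): clear
  edge (2,1)–(11,18): clear
  edge (11,18)–(10,24): clear
  edge (10,24)–(3,21): clear
  edge (3,21)–(0,2): clear
  midpoint (35/2,5/2) outside
  → clear
Obstacle 2 [(13,2) (18,3) (23,10) (24,23) (14,21)]:
  edge (13,2)–(18,3): clear
  edge (18,3)–(23,10): clear
  edge (23,10)–(24,23): clear
  edge (24,23)–(14,21): clear
  edge (14,21)–(13,2): clear
  midpoint (35/2,5/2) outside
  → clear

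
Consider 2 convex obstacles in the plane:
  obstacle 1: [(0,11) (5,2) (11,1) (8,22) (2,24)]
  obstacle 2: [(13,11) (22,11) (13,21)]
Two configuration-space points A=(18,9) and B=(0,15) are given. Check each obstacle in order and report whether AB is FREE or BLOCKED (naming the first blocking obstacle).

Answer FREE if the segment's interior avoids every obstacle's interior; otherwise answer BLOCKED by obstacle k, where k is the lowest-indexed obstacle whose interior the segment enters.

Obstacle 1 [(0,11) (5,2) (11,1) (8,22) (2,24)]:
  edge (0,11)–(5,2): clear
  edge (5,2)–(11,1): clear
  edge (11,1)–(8,22): crosses AB
  edge (8,22)–(2,24): clear
  edge (2,24)–(0,11): crosses AB
  → BLOCKED
Obstacle 2 [(13,11) (22,11) (13,21)]:
  edge (13,11)–(22,11): clear
  edge (22,11)–(13,21): clear
  edge (13,21)–(13,11): clear
  midpoint (9,12) outside
  → clear

BLOCKED by obstacle 1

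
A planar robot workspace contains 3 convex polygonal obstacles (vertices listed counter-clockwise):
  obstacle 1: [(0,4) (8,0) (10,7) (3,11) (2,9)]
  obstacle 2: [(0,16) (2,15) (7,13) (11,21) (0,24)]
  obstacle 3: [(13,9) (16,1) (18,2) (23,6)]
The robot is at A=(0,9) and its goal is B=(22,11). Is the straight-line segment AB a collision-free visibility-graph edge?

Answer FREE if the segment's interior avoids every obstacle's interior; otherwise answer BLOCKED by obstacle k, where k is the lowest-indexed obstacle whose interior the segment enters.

Obstacle 1 [(0,4) (8,0) (10,7) (3,11) (2,9)]:
  edge (0,4)–(8,0): clear
  edge (8,0)–(10,7): clear
  edge (10,7)–(3,11): crosses AB
  edge (3,11)–(2,9): crosses AB
  edge (2,9)–(0,4): clear
  → BLOCKED
Obstacle 2 [(0,16) (2,15) (7,13) (11,21) (0,24)]:
  edge (0,16)–(2,15): clear
  edge (2,15)–(7,13): clear
  edge (7,13)–(11,21): clear
  edge (11,21)–(0,24): clear
  edge (0,24)–(0,16): clear
  midpoint (11,10) outside
  → clear
Obstacle 3 [(13,9) (16,1) (18,2) (23,6)]:
  edge (13,9)–(16,1): clear
  edge (16,1)–(18,2): clear
  edge (18,2)–(23,6): clear
  edge (23,6)–(13,9): clear
  midpoint (11,10) outside
  → clear

BLOCKED by obstacle 1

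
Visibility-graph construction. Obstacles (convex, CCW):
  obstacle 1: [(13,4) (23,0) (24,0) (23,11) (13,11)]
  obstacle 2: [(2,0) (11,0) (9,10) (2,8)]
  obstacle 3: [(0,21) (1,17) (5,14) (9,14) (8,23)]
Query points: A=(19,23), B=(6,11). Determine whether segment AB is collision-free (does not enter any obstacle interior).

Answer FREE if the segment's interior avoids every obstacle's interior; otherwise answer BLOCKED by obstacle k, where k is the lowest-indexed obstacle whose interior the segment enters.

Obstacle 1 [(13,4) (23,0) (24,0) (23,11) (13,11)]:
  edge (13,4)–(23,0): clear
  edge (23,0)–(24,0): clear
  edge (24,0)–(23,11): clear
  edge (23,11)–(13,11): clear
  edge (13,11)–(13,4): clear
  midpoint (25/2,17) outside
  → clear
Obstacle 2 [(2,0) (11,0) (9,10) (2,8)]:
  edge (2,0)–(11,0): clear
  edge (11,0)–(9,10): clear
  edge (9,10)–(2,8): clear
  edge (2,8)–(2,0): clear
  midpoint (25/2,17) outside
  → clear
Obstacle 3 [(0,21) (1,17) (5,14) (9,14) (8,23)]:
  edge (0,21)–(1,17): clear
  edge (1,17)–(5,14): clear
  edge (5,14)–(9,14): clear
  edge (9,14)–(8,23): clear
  edge (8,23)–(0,21): clear
  midpoint (25/2,17) outside
  → clear

FREE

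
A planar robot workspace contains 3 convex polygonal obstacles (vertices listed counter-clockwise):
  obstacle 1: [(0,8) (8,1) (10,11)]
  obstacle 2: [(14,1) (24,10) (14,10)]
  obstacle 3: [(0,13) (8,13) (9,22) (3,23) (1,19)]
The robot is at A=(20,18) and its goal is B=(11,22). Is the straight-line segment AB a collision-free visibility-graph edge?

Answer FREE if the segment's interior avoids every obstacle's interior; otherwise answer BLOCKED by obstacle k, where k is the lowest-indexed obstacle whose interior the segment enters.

FREE

Obstacle 1 [(0,8) (8,1) (10,11)]:
  edge (0,8)–(8,1): clear
  edge (8,1)–(10,11): clear
  edge (10,11)–(0,8): clear
  midpoint (31/2,20) outside
  → clear
Obstacle 2 [(14,1) (24,10) (14,10)]:
  edge (14,1)–(24,10): clear
  edge (24,10)–(14,10): clear
  edge (14,10)–(14,1): clear
  midpoint (31/2,20) outside
  → clear
Obstacle 3 [(0,13) (8,13) (9,22) (3,23) (1,19)]:
  edge (0,13)–(8,13): clear
  edge (8,13)–(9,22): clear
  edge (9,22)–(3,23): clear
  edge (3,23)–(1,19): clear
  edge (1,19)–(0,13): clear
  midpoint (31/2,20) outside
  → clear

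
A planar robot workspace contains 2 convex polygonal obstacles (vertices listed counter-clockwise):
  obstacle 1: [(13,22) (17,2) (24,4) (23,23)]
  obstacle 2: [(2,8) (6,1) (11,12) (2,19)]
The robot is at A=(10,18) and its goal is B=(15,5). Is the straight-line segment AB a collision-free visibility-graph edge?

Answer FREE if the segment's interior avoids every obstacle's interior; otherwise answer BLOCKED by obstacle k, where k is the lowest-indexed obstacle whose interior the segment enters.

FREE

Obstacle 1 [(13,22) (17,2) (24,4) (23,23)]:
  edge (13,22)–(17,2): clear
  edge (17,2)–(24,4): clear
  edge (24,4)–(23,23): clear
  edge (23,23)–(13,22): clear
  midpoint (25/2,23/2) outside
  → clear
Obstacle 2 [(2,8) (6,1) (11,12) (2,19)]:
  edge (2,8)–(6,1): clear
  edge (6,1)–(11,12): clear
  edge (11,12)–(2,19): clear
  edge (2,19)–(2,8): clear
  midpoint (25/2,23/2) outside
  → clear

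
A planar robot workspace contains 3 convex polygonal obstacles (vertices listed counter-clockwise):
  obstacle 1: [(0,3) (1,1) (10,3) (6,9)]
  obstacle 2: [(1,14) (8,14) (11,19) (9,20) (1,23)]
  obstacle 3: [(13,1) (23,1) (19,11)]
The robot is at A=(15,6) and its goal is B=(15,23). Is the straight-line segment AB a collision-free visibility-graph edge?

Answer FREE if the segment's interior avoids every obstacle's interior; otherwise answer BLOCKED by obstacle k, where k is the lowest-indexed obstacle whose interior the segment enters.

Obstacle 1 [(0,3) (1,1) (10,3) (6,9)]:
  edge (0,3)–(1,1): clear
  edge (1,1)–(10,3): clear
  edge (10,3)–(6,9): clear
  edge (6,9)–(0,3): clear
  midpoint (15,29/2) outside
  → clear
Obstacle 2 [(1,14) (8,14) (11,19) (9,20) (1,23)]:
  edge (1,14)–(8,14): clear
  edge (8,14)–(11,19): clear
  edge (11,19)–(9,20): clear
  edge (9,20)–(1,23): clear
  edge (1,23)–(1,14): clear
  midpoint (15,29/2) outside
  → clear
Obstacle 3 [(13,1) (23,1) (19,11)]:
  edge (13,1)–(23,1): clear
  edge (23,1)–(19,11): clear
  edge (19,11)–(13,1): clear
  midpoint (15,29/2) outside
  → clear

FREE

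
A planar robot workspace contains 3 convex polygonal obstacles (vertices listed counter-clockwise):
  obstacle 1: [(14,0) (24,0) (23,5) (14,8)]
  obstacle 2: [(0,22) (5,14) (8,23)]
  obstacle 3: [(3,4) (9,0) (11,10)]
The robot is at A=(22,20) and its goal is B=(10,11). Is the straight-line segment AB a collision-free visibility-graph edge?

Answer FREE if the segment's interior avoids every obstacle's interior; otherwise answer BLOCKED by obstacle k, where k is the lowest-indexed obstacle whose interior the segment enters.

FREE

Obstacle 1 [(14,0) (24,0) (23,5) (14,8)]:
  edge (14,0)–(24,0): clear
  edge (24,0)–(23,5): clear
  edge (23,5)–(14,8): clear
  edge (14,8)–(14,0): clear
  midpoint (16,31/2) outside
  → clear
Obstacle 2 [(0,22) (5,14) (8,23)]:
  edge (0,22)–(5,14): clear
  edge (5,14)–(8,23): clear
  edge (8,23)–(0,22): clear
  midpoint (16,31/2) outside
  → clear
Obstacle 3 [(3,4) (9,0) (11,10)]:
  edge (3,4)–(9,0): clear
  edge (9,0)–(11,10): clear
  edge (11,10)–(3,4): clear
  midpoint (16,31/2) outside
  → clear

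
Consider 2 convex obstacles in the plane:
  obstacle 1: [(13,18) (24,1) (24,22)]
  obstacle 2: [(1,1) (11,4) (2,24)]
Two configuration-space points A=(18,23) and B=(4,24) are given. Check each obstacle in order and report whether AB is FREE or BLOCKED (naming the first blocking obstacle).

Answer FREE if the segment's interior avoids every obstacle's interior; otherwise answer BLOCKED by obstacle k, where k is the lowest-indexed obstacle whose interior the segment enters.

FREE

Obstacle 1 [(13,18) (24,1) (24,22)]:
  edge (13,18)–(24,1): clear
  edge (24,1)–(24,22): clear
  edge (24,22)–(13,18): clear
  midpoint (11,47/2) outside
  → clear
Obstacle 2 [(1,1) (11,4) (2,24)]:
  edge (1,1)–(11,4): clear
  edge (11,4)–(2,24): clear
  edge (2,24)–(1,1): clear
  midpoint (11,47/2) outside
  → clear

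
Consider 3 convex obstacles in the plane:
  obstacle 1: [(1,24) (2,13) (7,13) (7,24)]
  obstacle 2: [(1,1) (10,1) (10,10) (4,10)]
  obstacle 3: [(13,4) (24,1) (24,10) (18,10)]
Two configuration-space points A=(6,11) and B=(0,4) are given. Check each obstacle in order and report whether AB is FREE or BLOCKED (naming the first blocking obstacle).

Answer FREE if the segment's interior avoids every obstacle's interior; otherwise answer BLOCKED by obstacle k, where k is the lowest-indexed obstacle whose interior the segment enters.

BLOCKED by obstacle 2

Obstacle 1 [(1,24) (2,13) (7,13) (7,24)]:
  edge (1,24)–(2,13): clear
  edge (2,13)–(7,13): clear
  edge (7,13)–(7,24): clear
  edge (7,24)–(1,24): clear
  midpoint (3,15/2) outside
  → clear
Obstacle 2 [(1,1) (10,1) (10,10) (4,10)]:
  edge (1,1)–(10,1): clear
  edge (10,1)–(10,10): clear
  edge (10,10)–(4,10): crosses AB
  edge (4,10)–(1,1): crosses AB
  → BLOCKED
Obstacle 3 [(13,4) (24,1) (24,10) (18,10)]:
  edge (13,4)–(24,1): clear
  edge (24,1)–(24,10): clear
  edge (24,10)–(18,10): clear
  edge (18,10)–(13,4): clear
  midpoint (3,15/2) outside
  → clear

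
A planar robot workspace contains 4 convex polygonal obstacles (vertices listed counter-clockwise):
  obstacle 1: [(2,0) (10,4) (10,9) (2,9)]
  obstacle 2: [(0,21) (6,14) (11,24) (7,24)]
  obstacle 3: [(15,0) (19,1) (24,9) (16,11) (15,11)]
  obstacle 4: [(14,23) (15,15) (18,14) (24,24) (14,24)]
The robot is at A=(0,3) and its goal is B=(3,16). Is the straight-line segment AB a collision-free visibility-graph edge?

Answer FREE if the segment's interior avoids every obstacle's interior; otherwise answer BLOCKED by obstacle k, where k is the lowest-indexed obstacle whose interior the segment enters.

Obstacle 1 [(2,0) (10,4) (10,9) (2,9)]:
  edge (2,0)–(10,4): clear
  edge (10,4)–(10,9): clear
  edge (10,9)–(2,9): clear
  edge (2,9)–(2,0): clear
  midpoint (3/2,19/2) outside
  → clear
Obstacle 2 [(0,21) (6,14) (11,24) (7,24)]:
  edge (0,21)–(6,14): clear
  edge (6,14)–(11,24): clear
  edge (11,24)–(7,24): clear
  edge (7,24)–(0,21): clear
  midpoint (3/2,19/2) outside
  → clear
Obstacle 3 [(15,0) (19,1) (24,9) (16,11) (15,11)]:
  edge (15,0)–(19,1): clear
  edge (19,1)–(24,9): clear
  edge (24,9)–(16,11): clear
  edge (16,11)–(15,11): clear
  edge (15,11)–(15,0): clear
  midpoint (3/2,19/2) outside
  → clear
Obstacle 4 [(14,23) (15,15) (18,14) (24,24) (14,24)]:
  edge (14,23)–(15,15): clear
  edge (15,15)–(18,14): clear
  edge (18,14)–(24,24): clear
  edge (24,24)–(14,24): clear
  edge (14,24)–(14,23): clear
  midpoint (3/2,19/2) outside
  → clear

FREE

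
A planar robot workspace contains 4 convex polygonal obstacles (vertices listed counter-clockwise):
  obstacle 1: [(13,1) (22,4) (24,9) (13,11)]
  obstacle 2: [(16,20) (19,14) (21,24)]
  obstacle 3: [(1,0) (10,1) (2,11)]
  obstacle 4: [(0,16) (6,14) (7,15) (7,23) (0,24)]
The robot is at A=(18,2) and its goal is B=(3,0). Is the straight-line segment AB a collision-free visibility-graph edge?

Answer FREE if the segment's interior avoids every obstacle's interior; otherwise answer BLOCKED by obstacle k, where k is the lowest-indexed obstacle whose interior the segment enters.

BLOCKED by obstacle 1

Obstacle 1 [(13,1) (22,4) (24,9) (13,11)]:
  edge (13,1)–(22,4): crosses AB
  edge (22,4)–(24,9): clear
  edge (24,9)–(13,11): clear
  edge (13,11)–(13,1): crosses AB
  → BLOCKED
Obstacle 2 [(16,20) (19,14) (21,24)]:
  edge (16,20)–(19,14): clear
  edge (19,14)–(21,24): clear
  edge (21,24)–(16,20): clear
  midpoint (21/2,1) outside
  → clear
Obstacle 3 [(1,0) (10,1) (2,11)]:
  edge (1,0)–(10,1): clear
  edge (10,1)–(2,11): clear
  edge (2,11)–(1,0): clear
  midpoint (21/2,1) outside
  → clear
Obstacle 4 [(0,16) (6,14) (7,15) (7,23) (0,24)]:
  edge (0,16)–(6,14): clear
  edge (6,14)–(7,15): clear
  edge (7,15)–(7,23): clear
  edge (7,23)–(0,24): clear
  edge (0,24)–(0,16): clear
  midpoint (21/2,1) outside
  → clear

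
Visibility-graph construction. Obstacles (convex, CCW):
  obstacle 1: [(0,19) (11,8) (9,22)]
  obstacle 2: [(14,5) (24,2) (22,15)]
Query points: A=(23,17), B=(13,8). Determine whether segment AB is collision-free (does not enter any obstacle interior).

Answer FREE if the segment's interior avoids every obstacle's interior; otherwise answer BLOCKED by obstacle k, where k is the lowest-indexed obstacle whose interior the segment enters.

FREE

Obstacle 1 [(0,19) (11,8) (9,22)]:
  edge (0,19)–(11,8): clear
  edge (11,8)–(9,22): clear
  edge (9,22)–(0,19): clear
  midpoint (18,25/2) outside
  → clear
Obstacle 2 [(14,5) (24,2) (22,15)]:
  edge (14,5)–(24,2): clear
  edge (24,2)–(22,15): clear
  edge (22,15)–(14,5): clear
  midpoint (18,25/2) outside
  → clear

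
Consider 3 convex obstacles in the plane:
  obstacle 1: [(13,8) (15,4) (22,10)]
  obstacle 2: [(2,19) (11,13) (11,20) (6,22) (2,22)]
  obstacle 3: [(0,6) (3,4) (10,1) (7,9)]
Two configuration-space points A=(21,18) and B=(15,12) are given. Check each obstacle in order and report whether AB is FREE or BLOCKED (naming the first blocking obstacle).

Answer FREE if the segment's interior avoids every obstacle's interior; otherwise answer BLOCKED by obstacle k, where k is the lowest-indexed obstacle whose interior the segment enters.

Obstacle 1 [(13,8) (15,4) (22,10)]:
  edge (13,8)–(15,4): clear
  edge (15,4)–(22,10): clear
  edge (22,10)–(13,8): clear
  midpoint (18,15) outside
  → clear
Obstacle 2 [(2,19) (11,13) (11,20) (6,22) (2,22)]:
  edge (2,19)–(11,13): clear
  edge (11,13)–(11,20): clear
  edge (11,20)–(6,22): clear
  edge (6,22)–(2,22): clear
  edge (2,22)–(2,19): clear
  midpoint (18,15) outside
  → clear
Obstacle 3 [(0,6) (3,4) (10,1) (7,9)]:
  edge (0,6)–(3,4): clear
  edge (3,4)–(10,1): clear
  edge (10,1)–(7,9): clear
  edge (7,9)–(0,6): clear
  midpoint (18,15) outside
  → clear

FREE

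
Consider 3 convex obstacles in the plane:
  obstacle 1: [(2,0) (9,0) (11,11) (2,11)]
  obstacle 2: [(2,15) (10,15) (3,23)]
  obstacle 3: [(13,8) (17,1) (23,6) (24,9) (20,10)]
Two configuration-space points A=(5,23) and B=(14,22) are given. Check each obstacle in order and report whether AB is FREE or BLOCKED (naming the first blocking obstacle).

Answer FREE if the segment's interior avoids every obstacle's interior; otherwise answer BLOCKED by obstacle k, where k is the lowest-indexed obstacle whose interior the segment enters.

Obstacle 1 [(2,0) (9,0) (11,11) (2,11)]:
  edge (2,0)–(9,0): clear
  edge (9,0)–(11,11): clear
  edge (11,11)–(2,11): clear
  edge (2,11)–(2,0): clear
  midpoint (19/2,45/2) outside
  → clear
Obstacle 2 [(2,15) (10,15) (3,23)]:
  edge (2,15)–(10,15): clear
  edge (10,15)–(3,23): clear
  edge (3,23)–(2,15): clear
  midpoint (19/2,45/2) outside
  → clear
Obstacle 3 [(13,8) (17,1) (23,6) (24,9) (20,10)]:
  edge (13,8)–(17,1): clear
  edge (17,1)–(23,6): clear
  edge (23,6)–(24,9): clear
  edge (24,9)–(20,10): clear
  edge (20,10)–(13,8): clear
  midpoint (19/2,45/2) outside
  → clear

FREE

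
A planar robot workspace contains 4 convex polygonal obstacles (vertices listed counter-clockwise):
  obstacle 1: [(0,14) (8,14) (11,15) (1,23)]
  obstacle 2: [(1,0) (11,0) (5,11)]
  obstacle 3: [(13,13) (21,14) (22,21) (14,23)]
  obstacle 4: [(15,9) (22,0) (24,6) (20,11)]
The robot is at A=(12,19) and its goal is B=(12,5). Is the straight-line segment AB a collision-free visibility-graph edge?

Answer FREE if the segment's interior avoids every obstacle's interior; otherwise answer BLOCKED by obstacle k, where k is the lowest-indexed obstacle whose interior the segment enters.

FREE

Obstacle 1 [(0,14) (8,14) (11,15) (1,23)]:
  edge (0,14)–(8,14): clear
  edge (8,14)–(11,15): clear
  edge (11,15)–(1,23): clear
  edge (1,23)–(0,14): clear
  midpoint (12,12) outside
  → clear
Obstacle 2 [(1,0) (11,0) (5,11)]:
  edge (1,0)–(11,0): clear
  edge (11,0)–(5,11): clear
  edge (5,11)–(1,0): clear
  midpoint (12,12) outside
  → clear
Obstacle 3 [(13,13) (21,14) (22,21) (14,23)]:
  edge (13,13)–(21,14): clear
  edge (21,14)–(22,21): clear
  edge (22,21)–(14,23): clear
  edge (14,23)–(13,13): clear
  midpoint (12,12) outside
  → clear
Obstacle 4 [(15,9) (22,0) (24,6) (20,11)]:
  edge (15,9)–(22,0): clear
  edge (22,0)–(24,6): clear
  edge (24,6)–(20,11): clear
  edge (20,11)–(15,9): clear
  midpoint (12,12) outside
  → clear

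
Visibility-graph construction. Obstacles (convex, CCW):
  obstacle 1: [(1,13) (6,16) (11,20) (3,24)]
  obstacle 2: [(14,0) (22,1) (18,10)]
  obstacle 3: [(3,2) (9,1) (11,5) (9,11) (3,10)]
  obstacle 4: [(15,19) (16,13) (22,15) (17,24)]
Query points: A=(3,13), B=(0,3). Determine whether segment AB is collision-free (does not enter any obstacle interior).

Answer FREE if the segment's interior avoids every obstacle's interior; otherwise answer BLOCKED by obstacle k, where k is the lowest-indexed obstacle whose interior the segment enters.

Obstacle 1 [(1,13) (6,16) (11,20) (3,24)]:
  edge (1,13)–(6,16): clear
  edge (6,16)–(11,20): clear
  edge (11,20)–(3,24): clear
  edge (3,24)–(1,13): clear
  midpoint (3/2,8) outside
  → clear
Obstacle 2 [(14,0) (22,1) (18,10)]:
  edge (14,0)–(22,1): clear
  edge (22,1)–(18,10): clear
  edge (18,10)–(14,0): clear
  midpoint (3/2,8) outside
  → clear
Obstacle 3 [(3,2) (9,1) (11,5) (9,11) (3,10)]:
  edge (3,2)–(9,1): clear
  edge (9,1)–(11,5): clear
  edge (11,5)–(9,11): clear
  edge (9,11)–(3,10): clear
  edge (3,10)–(3,2): clear
  midpoint (3/2,8) outside
  → clear
Obstacle 4 [(15,19) (16,13) (22,15) (17,24)]:
  edge (15,19)–(16,13): clear
  edge (16,13)–(22,15): clear
  edge (22,15)–(17,24): clear
  edge (17,24)–(15,19): clear
  midpoint (3/2,8) outside
  → clear

FREE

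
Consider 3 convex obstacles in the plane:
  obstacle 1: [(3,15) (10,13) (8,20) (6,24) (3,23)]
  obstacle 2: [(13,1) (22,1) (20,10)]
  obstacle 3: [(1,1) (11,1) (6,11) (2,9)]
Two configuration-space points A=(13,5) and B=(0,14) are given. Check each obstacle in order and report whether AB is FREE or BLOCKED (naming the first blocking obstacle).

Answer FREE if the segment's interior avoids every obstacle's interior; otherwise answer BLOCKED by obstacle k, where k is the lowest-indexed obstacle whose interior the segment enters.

Obstacle 1 [(3,15) (10,13) (8,20) (6,24) (3,23)]:
  edge (3,15)–(10,13): clear
  edge (10,13)–(8,20): clear
  edge (8,20)–(6,24): clear
  edge (6,24)–(3,23): clear
  edge (3,23)–(3,15): clear
  midpoint (13/2,19/2) outside
  → clear
Obstacle 2 [(13,1) (22,1) (20,10)]:
  edge (13,1)–(22,1): clear
  edge (22,1)–(20,10): clear
  edge (20,10)–(13,1): clear
  midpoint (13/2,19/2) outside
  → clear
Obstacle 3 [(1,1) (11,1) (6,11) (2,9)]:
  edge (1,1)–(11,1): clear
  edge (11,1)–(6,11): crosses AB
  edge (6,11)–(2,9): crosses AB
  edge (2,9)–(1,1): clear
  → BLOCKED

BLOCKED by obstacle 3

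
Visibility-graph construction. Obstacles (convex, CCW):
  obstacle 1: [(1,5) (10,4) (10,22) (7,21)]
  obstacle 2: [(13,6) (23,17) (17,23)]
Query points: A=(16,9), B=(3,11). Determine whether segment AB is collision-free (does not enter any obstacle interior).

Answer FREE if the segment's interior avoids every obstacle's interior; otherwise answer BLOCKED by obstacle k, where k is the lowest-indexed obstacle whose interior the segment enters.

Obstacle 1 [(1,5) (10,4) (10,22) (7,21)]:
  edge (1,5)–(10,4): clear
  edge (10,4)–(10,22): crosses AB
  edge (10,22)–(7,21): clear
  edge (7,21)–(1,5): crosses AB
  → BLOCKED
Obstacle 2 [(13,6) (23,17) (17,23)]:
  edge (13,6)–(23,17): crosses AB
  edge (23,17)–(17,23): clear
  edge (17,23)–(13,6): crosses AB
  → BLOCKED

BLOCKED by obstacle 1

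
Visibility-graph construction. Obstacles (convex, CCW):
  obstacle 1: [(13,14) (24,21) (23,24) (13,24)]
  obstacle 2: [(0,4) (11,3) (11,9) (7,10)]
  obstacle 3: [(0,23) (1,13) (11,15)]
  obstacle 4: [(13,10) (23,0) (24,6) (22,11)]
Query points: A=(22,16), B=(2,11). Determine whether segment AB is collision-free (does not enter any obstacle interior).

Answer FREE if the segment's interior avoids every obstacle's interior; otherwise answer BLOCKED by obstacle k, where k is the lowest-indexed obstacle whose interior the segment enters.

FREE

Obstacle 1 [(13,14) (24,21) (23,24) (13,24)]:
  edge (13,14)–(24,21): clear
  edge (24,21)–(23,24): clear
  edge (23,24)–(13,24): clear
  edge (13,24)–(13,14): clear
  midpoint (12,27/2) outside
  → clear
Obstacle 2 [(0,4) (11,3) (11,9) (7,10)]:
  edge (0,4)–(11,3): clear
  edge (11,3)–(11,9): clear
  edge (11,9)–(7,10): clear
  edge (7,10)–(0,4): clear
  midpoint (12,27/2) outside
  → clear
Obstacle 3 [(0,23) (1,13) (11,15)]:
  edge (0,23)–(1,13): clear
  edge (1,13)–(11,15): clear
  edge (11,15)–(0,23): clear
  midpoint (12,27/2) outside
  → clear
Obstacle 4 [(13,10) (23,0) (24,6) (22,11)]:
  edge (13,10)–(23,0): clear
  edge (23,0)–(24,6): clear
  edge (24,6)–(22,11): clear
  edge (22,11)–(13,10): clear
  midpoint (12,27/2) outside
  → clear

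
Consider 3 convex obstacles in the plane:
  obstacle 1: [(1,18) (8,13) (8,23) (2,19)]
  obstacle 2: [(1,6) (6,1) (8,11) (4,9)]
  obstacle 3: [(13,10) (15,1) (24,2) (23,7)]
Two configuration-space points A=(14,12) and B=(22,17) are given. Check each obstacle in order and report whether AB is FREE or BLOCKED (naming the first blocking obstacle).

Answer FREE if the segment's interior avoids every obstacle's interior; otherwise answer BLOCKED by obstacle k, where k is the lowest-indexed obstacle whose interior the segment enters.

Obstacle 1 [(1,18) (8,13) (8,23) (2,19)]:
  edge (1,18)–(8,13): clear
  edge (8,13)–(8,23): clear
  edge (8,23)–(2,19): clear
  edge (2,19)–(1,18): clear
  midpoint (18,29/2) outside
  → clear
Obstacle 2 [(1,6) (6,1) (8,11) (4,9)]:
  edge (1,6)–(6,1): clear
  edge (6,1)–(8,11): clear
  edge (8,11)–(4,9): clear
  edge (4,9)–(1,6): clear
  midpoint (18,29/2) outside
  → clear
Obstacle 3 [(13,10) (15,1) (24,2) (23,7)]:
  edge (13,10)–(15,1): clear
  edge (15,1)–(24,2): clear
  edge (24,2)–(23,7): clear
  edge (23,7)–(13,10): clear
  midpoint (18,29/2) outside
  → clear

FREE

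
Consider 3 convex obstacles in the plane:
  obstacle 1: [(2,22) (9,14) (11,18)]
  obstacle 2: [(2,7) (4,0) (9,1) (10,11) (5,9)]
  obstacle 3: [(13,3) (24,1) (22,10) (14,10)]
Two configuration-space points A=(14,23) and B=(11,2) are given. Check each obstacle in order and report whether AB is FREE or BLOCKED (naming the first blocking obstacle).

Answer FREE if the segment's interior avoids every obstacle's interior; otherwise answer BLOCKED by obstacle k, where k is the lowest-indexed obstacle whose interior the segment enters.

FREE

Obstacle 1 [(2,22) (9,14) (11,18)]:
  edge (2,22)–(9,14): clear
  edge (9,14)–(11,18): clear
  edge (11,18)–(2,22): clear
  midpoint (25/2,25/2) outside
  → clear
Obstacle 2 [(2,7) (4,0) (9,1) (10,11) (5,9)]:
  edge (2,7)–(4,0): clear
  edge (4,0)–(9,1): clear
  edge (9,1)–(10,11): clear
  edge (10,11)–(5,9): clear
  edge (5,9)–(2,7): clear
  midpoint (25/2,25/2) outside
  → clear
Obstacle 3 [(13,3) (24,1) (22,10) (14,10)]:
  edge (13,3)–(24,1): clear
  edge (24,1)–(22,10): clear
  edge (22,10)–(14,10): clear
  edge (14,10)–(13,3): clear
  midpoint (25/2,25/2) outside
  → clear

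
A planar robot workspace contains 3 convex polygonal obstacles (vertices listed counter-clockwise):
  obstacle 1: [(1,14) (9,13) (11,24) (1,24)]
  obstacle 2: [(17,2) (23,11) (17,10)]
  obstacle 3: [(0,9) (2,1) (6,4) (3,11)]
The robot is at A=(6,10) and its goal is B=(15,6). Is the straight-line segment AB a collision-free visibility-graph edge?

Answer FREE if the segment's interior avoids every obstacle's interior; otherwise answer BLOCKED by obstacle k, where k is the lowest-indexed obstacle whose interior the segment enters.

FREE

Obstacle 1 [(1,14) (9,13) (11,24) (1,24)]:
  edge (1,14)–(9,13): clear
  edge (9,13)–(11,24): clear
  edge (11,24)–(1,24): clear
  edge (1,24)–(1,14): clear
  midpoint (21/2,8) outside
  → clear
Obstacle 2 [(17,2) (23,11) (17,10)]:
  edge (17,2)–(23,11): clear
  edge (23,11)–(17,10): clear
  edge (17,10)–(17,2): clear
  midpoint (21/2,8) outside
  → clear
Obstacle 3 [(0,9) (2,1) (6,4) (3,11)]:
  edge (0,9)–(2,1): clear
  edge (2,1)–(6,4): clear
  edge (6,4)–(3,11): clear
  edge (3,11)–(0,9): clear
  midpoint (21/2,8) outside
  → clear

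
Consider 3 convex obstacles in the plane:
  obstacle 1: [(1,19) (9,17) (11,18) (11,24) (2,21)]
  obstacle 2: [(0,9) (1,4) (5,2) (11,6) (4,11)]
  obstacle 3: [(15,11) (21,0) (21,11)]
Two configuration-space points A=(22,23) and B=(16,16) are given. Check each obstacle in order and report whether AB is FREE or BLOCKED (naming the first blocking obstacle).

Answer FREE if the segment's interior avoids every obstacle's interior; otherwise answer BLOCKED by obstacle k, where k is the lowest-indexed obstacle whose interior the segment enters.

FREE

Obstacle 1 [(1,19) (9,17) (11,18) (11,24) (2,21)]:
  edge (1,19)–(9,17): clear
  edge (9,17)–(11,18): clear
  edge (11,18)–(11,24): clear
  edge (11,24)–(2,21): clear
  edge (2,21)–(1,19): clear
  midpoint (19,39/2) outside
  → clear
Obstacle 2 [(0,9) (1,4) (5,2) (11,6) (4,11)]:
  edge (0,9)–(1,4): clear
  edge (1,4)–(5,2): clear
  edge (5,2)–(11,6): clear
  edge (11,6)–(4,11): clear
  edge (4,11)–(0,9): clear
  midpoint (19,39/2) outside
  → clear
Obstacle 3 [(15,11) (21,0) (21,11)]:
  edge (15,11)–(21,0): clear
  edge (21,0)–(21,11): clear
  edge (21,11)–(15,11): clear
  midpoint (19,39/2) outside
  → clear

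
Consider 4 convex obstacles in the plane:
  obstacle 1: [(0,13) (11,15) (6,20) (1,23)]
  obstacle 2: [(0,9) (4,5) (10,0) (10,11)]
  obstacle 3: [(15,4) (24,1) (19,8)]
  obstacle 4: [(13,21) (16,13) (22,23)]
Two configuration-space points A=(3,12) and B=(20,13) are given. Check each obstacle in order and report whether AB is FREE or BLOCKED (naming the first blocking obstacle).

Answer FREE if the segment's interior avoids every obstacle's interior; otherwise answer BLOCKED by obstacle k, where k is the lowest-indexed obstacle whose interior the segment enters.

Obstacle 1 [(0,13) (11,15) (6,20) (1,23)]:
  edge (0,13)–(11,15): clear
  edge (11,15)–(6,20): clear
  edge (6,20)–(1,23): clear
  edge (1,23)–(0,13): clear
  midpoint (23/2,25/2) outside
  → clear
Obstacle 2 [(0,9) (4,5) (10,0) (10,11)]:
  edge (0,9)–(4,5): clear
  edge (4,5)–(10,0): clear
  edge (10,0)–(10,11): clear
  edge (10,11)–(0,9): clear
  midpoint (23/2,25/2) outside
  → clear
Obstacle 3 [(15,4) (24,1) (19,8)]:
  edge (15,4)–(24,1): clear
  edge (24,1)–(19,8): clear
  edge (19,8)–(15,4): clear
  midpoint (23/2,25/2) outside
  → clear
Obstacle 4 [(13,21) (16,13) (22,23)]:
  edge (13,21)–(16,13): clear
  edge (16,13)–(22,23): clear
  edge (22,23)–(13,21): clear
  midpoint (23/2,25/2) outside
  → clear

FREE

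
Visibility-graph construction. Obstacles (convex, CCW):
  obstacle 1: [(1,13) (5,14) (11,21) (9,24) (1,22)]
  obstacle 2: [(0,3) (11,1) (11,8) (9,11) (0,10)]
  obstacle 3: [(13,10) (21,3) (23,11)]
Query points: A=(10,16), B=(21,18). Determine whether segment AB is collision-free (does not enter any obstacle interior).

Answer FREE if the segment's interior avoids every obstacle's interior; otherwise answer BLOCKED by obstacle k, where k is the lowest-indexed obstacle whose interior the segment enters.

Obstacle 1 [(1,13) (5,14) (11,21) (9,24) (1,22)]:
  edge (1,13)–(5,14): clear
  edge (5,14)–(11,21): clear
  edge (11,21)–(9,24): clear
  edge (9,24)–(1,22): clear
  edge (1,22)–(1,13): clear
  midpoint (31/2,17) outside
  → clear
Obstacle 2 [(0,3) (11,1) (11,8) (9,11) (0,10)]:
  edge (0,3)–(11,1): clear
  edge (11,1)–(11,8): clear
  edge (11,8)–(9,11): clear
  edge (9,11)–(0,10): clear
  edge (0,10)–(0,3): clear
  midpoint (31/2,17) outside
  → clear
Obstacle 3 [(13,10) (21,3) (23,11)]:
  edge (13,10)–(21,3): clear
  edge (21,3)–(23,11): clear
  edge (23,11)–(13,10): clear
  midpoint (31/2,17) outside
  → clear

FREE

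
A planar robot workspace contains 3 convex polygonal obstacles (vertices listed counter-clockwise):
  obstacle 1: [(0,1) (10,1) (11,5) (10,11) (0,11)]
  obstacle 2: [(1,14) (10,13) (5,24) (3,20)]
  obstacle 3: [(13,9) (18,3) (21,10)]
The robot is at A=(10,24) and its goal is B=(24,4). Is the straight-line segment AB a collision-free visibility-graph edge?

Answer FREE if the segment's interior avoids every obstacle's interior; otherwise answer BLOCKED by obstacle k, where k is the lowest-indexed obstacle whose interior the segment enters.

BLOCKED by obstacle 3

Obstacle 1 [(0,1) (10,1) (11,5) (10,11) (0,11)]:
  edge (0,1)–(10,1): clear
  edge (10,1)–(11,5): clear
  edge (11,5)–(10,11): clear
  edge (10,11)–(0,11): clear
  edge (0,11)–(0,1): clear
  midpoint (17,14) outside
  → clear
Obstacle 2 [(1,14) (10,13) (5,24) (3,20)]:
  edge (1,14)–(10,13): clear
  edge (10,13)–(5,24): clear
  edge (5,24)–(3,20): clear
  edge (3,20)–(1,14): clear
  midpoint (17,14) outside
  → clear
Obstacle 3 [(13,9) (18,3) (21,10)]:
  edge (13,9)–(18,3): clear
  edge (18,3)–(21,10): crosses AB
  edge (21,10)–(13,9): crosses AB
  → BLOCKED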